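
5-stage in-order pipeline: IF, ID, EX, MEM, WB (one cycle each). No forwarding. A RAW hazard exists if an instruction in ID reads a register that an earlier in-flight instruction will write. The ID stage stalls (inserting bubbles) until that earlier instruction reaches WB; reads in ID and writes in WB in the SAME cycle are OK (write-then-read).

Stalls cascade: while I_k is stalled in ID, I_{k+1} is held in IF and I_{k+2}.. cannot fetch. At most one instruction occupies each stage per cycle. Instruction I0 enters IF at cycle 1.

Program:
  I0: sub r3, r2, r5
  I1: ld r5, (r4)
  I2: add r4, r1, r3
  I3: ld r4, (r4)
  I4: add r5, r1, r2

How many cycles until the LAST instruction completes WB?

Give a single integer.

I0 sub r3 <- r2,r5: IF@1 ID@2 stall=0 (-) EX@3 MEM@4 WB@5
I1 ld r5 <- r4: IF@2 ID@3 stall=0 (-) EX@4 MEM@5 WB@6
I2 add r4 <- r1,r3: IF@3 ID@4 stall=1 (RAW on I0.r3 (WB@5)) EX@6 MEM@7 WB@8
I3 ld r4 <- r4: IF@4 ID@6 stall=2 (RAW on I2.r4 (WB@8)) EX@9 MEM@10 WB@11
I4 add r5 <- r1,r2: IF@6 ID@9 stall=0 (-) EX@10 MEM@11 WB@12

Answer: 12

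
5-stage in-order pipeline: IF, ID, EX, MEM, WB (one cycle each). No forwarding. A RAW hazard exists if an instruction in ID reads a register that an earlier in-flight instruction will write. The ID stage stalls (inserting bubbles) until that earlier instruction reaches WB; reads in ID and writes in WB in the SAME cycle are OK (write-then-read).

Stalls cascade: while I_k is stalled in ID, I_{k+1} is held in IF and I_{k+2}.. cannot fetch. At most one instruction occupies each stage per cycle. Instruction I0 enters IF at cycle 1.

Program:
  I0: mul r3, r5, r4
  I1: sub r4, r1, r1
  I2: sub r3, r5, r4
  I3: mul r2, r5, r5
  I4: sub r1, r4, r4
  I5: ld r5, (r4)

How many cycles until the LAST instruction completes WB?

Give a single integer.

I0 mul r3 <- r5,r4: IF@1 ID@2 stall=0 (-) EX@3 MEM@4 WB@5
I1 sub r4 <- r1,r1: IF@2 ID@3 stall=0 (-) EX@4 MEM@5 WB@6
I2 sub r3 <- r5,r4: IF@3 ID@4 stall=2 (RAW on I1.r4 (WB@6)) EX@7 MEM@8 WB@9
I3 mul r2 <- r5,r5: IF@4 ID@7 stall=0 (-) EX@8 MEM@9 WB@10
I4 sub r1 <- r4,r4: IF@7 ID@8 stall=0 (-) EX@9 MEM@10 WB@11
I5 ld r5 <- r4: IF@8 ID@9 stall=0 (-) EX@10 MEM@11 WB@12

Answer: 12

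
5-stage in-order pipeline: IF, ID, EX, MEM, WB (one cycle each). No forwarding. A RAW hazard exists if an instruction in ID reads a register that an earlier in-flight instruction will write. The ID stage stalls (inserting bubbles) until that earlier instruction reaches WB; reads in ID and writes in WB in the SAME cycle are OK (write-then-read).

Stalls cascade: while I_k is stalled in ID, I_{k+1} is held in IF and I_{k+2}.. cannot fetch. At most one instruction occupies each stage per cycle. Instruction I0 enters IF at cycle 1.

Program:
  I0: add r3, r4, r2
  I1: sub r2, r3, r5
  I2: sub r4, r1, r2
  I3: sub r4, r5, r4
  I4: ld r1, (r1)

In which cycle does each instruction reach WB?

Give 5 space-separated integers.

Answer: 5 8 11 14 15

Derivation:
I0 add r3 <- r4,r2: IF@1 ID@2 stall=0 (-) EX@3 MEM@4 WB@5
I1 sub r2 <- r3,r5: IF@2 ID@3 stall=2 (RAW on I0.r3 (WB@5)) EX@6 MEM@7 WB@8
I2 sub r4 <- r1,r2: IF@3 ID@6 stall=2 (RAW on I1.r2 (WB@8)) EX@9 MEM@10 WB@11
I3 sub r4 <- r5,r4: IF@6 ID@9 stall=2 (RAW on I2.r4 (WB@11)) EX@12 MEM@13 WB@14
I4 ld r1 <- r1: IF@9 ID@12 stall=0 (-) EX@13 MEM@14 WB@15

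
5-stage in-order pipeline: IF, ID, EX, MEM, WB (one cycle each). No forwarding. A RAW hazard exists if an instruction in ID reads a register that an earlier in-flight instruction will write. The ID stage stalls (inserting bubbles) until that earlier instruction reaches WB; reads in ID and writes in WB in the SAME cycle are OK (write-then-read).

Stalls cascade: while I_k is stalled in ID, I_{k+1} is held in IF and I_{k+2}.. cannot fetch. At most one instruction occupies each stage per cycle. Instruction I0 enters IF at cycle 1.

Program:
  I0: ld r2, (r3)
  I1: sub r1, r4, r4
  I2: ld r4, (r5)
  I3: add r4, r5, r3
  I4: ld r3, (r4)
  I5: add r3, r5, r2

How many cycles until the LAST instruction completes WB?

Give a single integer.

I0 ld r2 <- r3: IF@1 ID@2 stall=0 (-) EX@3 MEM@4 WB@5
I1 sub r1 <- r4,r4: IF@2 ID@3 stall=0 (-) EX@4 MEM@5 WB@6
I2 ld r4 <- r5: IF@3 ID@4 stall=0 (-) EX@5 MEM@6 WB@7
I3 add r4 <- r5,r3: IF@4 ID@5 stall=0 (-) EX@6 MEM@7 WB@8
I4 ld r3 <- r4: IF@5 ID@6 stall=2 (RAW on I3.r4 (WB@8)) EX@9 MEM@10 WB@11
I5 add r3 <- r5,r2: IF@6 ID@9 stall=0 (-) EX@10 MEM@11 WB@12

Answer: 12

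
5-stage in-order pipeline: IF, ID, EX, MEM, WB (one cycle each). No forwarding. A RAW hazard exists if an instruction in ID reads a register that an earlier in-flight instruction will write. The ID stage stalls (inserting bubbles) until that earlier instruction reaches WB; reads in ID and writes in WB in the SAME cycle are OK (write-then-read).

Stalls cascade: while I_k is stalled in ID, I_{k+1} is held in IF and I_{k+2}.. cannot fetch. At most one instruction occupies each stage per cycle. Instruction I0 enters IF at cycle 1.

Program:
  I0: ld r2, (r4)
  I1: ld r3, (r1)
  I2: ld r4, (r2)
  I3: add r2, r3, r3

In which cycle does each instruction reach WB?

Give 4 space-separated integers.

Answer: 5 6 8 9

Derivation:
I0 ld r2 <- r4: IF@1 ID@2 stall=0 (-) EX@3 MEM@4 WB@5
I1 ld r3 <- r1: IF@2 ID@3 stall=0 (-) EX@4 MEM@5 WB@6
I2 ld r4 <- r2: IF@3 ID@4 stall=1 (RAW on I0.r2 (WB@5)) EX@6 MEM@7 WB@8
I3 add r2 <- r3,r3: IF@4 ID@6 stall=0 (-) EX@7 MEM@8 WB@9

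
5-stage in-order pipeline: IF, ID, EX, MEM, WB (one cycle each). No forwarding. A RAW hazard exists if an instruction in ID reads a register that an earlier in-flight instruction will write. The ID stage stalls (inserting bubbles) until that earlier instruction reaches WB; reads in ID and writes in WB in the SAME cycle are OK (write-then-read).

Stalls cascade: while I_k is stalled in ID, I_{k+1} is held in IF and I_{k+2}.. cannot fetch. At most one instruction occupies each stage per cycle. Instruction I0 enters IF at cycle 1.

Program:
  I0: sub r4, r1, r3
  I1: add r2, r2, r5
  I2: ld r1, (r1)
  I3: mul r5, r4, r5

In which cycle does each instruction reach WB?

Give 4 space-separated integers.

I0 sub r4 <- r1,r3: IF@1 ID@2 stall=0 (-) EX@3 MEM@4 WB@5
I1 add r2 <- r2,r5: IF@2 ID@3 stall=0 (-) EX@4 MEM@5 WB@6
I2 ld r1 <- r1: IF@3 ID@4 stall=0 (-) EX@5 MEM@6 WB@7
I3 mul r5 <- r4,r5: IF@4 ID@5 stall=0 (-) EX@6 MEM@7 WB@8

Answer: 5 6 7 8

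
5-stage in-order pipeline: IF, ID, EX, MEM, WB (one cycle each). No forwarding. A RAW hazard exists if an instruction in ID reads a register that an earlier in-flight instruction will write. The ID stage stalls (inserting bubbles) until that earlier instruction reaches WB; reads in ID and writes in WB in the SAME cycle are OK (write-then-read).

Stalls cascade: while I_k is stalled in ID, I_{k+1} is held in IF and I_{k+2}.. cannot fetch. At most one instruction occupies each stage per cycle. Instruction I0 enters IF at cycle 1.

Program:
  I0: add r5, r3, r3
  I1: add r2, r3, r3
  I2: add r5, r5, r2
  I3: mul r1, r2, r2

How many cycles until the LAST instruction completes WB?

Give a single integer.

Answer: 10

Derivation:
I0 add r5 <- r3,r3: IF@1 ID@2 stall=0 (-) EX@3 MEM@4 WB@5
I1 add r2 <- r3,r3: IF@2 ID@3 stall=0 (-) EX@4 MEM@5 WB@6
I2 add r5 <- r5,r2: IF@3 ID@4 stall=2 (RAW on I1.r2 (WB@6)) EX@7 MEM@8 WB@9
I3 mul r1 <- r2,r2: IF@4 ID@7 stall=0 (-) EX@8 MEM@9 WB@10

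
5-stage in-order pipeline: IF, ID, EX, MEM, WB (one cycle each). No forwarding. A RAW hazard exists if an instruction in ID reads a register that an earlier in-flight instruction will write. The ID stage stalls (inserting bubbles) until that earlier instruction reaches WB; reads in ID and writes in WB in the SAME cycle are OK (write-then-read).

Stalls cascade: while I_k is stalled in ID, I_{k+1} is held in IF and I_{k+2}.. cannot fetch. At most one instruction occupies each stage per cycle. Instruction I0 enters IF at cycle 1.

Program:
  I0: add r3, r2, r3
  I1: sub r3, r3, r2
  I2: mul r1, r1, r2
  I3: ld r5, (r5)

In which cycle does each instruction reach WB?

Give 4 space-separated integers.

I0 add r3 <- r2,r3: IF@1 ID@2 stall=0 (-) EX@3 MEM@4 WB@5
I1 sub r3 <- r3,r2: IF@2 ID@3 stall=2 (RAW on I0.r3 (WB@5)) EX@6 MEM@7 WB@8
I2 mul r1 <- r1,r2: IF@3 ID@6 stall=0 (-) EX@7 MEM@8 WB@9
I3 ld r5 <- r5: IF@6 ID@7 stall=0 (-) EX@8 MEM@9 WB@10

Answer: 5 8 9 10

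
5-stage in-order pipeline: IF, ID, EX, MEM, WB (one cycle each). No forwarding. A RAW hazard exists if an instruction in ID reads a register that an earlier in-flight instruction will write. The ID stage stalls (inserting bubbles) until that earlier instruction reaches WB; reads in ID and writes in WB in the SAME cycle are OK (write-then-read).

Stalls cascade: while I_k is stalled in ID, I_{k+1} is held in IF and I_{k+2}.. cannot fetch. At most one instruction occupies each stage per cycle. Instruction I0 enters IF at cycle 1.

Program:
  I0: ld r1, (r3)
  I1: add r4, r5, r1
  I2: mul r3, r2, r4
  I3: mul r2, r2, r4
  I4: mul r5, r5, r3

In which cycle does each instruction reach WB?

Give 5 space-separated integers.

Answer: 5 8 11 12 14

Derivation:
I0 ld r1 <- r3: IF@1 ID@2 stall=0 (-) EX@3 MEM@4 WB@5
I1 add r4 <- r5,r1: IF@2 ID@3 stall=2 (RAW on I0.r1 (WB@5)) EX@6 MEM@7 WB@8
I2 mul r3 <- r2,r4: IF@3 ID@6 stall=2 (RAW on I1.r4 (WB@8)) EX@9 MEM@10 WB@11
I3 mul r2 <- r2,r4: IF@6 ID@9 stall=0 (-) EX@10 MEM@11 WB@12
I4 mul r5 <- r5,r3: IF@9 ID@10 stall=1 (RAW on I2.r3 (WB@11)) EX@12 MEM@13 WB@14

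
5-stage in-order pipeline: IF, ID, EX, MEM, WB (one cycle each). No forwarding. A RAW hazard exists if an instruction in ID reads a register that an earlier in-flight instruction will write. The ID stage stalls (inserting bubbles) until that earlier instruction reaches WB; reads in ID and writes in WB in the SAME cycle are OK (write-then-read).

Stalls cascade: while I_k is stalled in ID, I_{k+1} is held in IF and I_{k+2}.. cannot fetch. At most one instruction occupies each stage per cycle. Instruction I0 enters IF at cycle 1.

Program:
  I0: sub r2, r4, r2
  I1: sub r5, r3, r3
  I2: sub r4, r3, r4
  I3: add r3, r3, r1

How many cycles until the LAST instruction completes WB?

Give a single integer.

Answer: 8

Derivation:
I0 sub r2 <- r4,r2: IF@1 ID@2 stall=0 (-) EX@3 MEM@4 WB@5
I1 sub r5 <- r3,r3: IF@2 ID@3 stall=0 (-) EX@4 MEM@5 WB@6
I2 sub r4 <- r3,r4: IF@3 ID@4 stall=0 (-) EX@5 MEM@6 WB@7
I3 add r3 <- r3,r1: IF@4 ID@5 stall=0 (-) EX@6 MEM@7 WB@8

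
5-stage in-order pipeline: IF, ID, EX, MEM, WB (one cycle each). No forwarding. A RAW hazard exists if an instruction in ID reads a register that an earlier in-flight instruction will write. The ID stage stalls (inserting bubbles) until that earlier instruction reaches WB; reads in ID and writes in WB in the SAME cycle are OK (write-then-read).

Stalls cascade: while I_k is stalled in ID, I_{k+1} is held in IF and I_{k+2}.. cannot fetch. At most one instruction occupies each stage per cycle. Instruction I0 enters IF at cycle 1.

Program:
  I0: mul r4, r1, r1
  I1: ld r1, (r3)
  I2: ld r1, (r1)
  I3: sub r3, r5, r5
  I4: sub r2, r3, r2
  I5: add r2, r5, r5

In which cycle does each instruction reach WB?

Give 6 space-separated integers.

Answer: 5 6 9 10 13 14

Derivation:
I0 mul r4 <- r1,r1: IF@1 ID@2 stall=0 (-) EX@3 MEM@4 WB@5
I1 ld r1 <- r3: IF@2 ID@3 stall=0 (-) EX@4 MEM@5 WB@6
I2 ld r1 <- r1: IF@3 ID@4 stall=2 (RAW on I1.r1 (WB@6)) EX@7 MEM@8 WB@9
I3 sub r3 <- r5,r5: IF@4 ID@7 stall=0 (-) EX@8 MEM@9 WB@10
I4 sub r2 <- r3,r2: IF@7 ID@8 stall=2 (RAW on I3.r3 (WB@10)) EX@11 MEM@12 WB@13
I5 add r2 <- r5,r5: IF@8 ID@11 stall=0 (-) EX@12 MEM@13 WB@14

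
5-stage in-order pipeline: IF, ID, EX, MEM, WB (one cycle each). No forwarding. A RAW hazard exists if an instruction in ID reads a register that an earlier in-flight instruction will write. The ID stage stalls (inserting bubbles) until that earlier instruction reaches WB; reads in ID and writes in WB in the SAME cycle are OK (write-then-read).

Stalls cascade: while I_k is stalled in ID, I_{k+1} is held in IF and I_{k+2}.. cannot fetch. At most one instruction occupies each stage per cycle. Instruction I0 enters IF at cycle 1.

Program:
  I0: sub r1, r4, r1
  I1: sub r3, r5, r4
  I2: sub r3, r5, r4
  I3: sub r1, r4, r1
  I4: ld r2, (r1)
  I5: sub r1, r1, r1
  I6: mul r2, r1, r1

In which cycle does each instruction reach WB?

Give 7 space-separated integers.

Answer: 5 6 7 8 11 12 15

Derivation:
I0 sub r1 <- r4,r1: IF@1 ID@2 stall=0 (-) EX@3 MEM@4 WB@5
I1 sub r3 <- r5,r4: IF@2 ID@3 stall=0 (-) EX@4 MEM@5 WB@6
I2 sub r3 <- r5,r4: IF@3 ID@4 stall=0 (-) EX@5 MEM@6 WB@7
I3 sub r1 <- r4,r1: IF@4 ID@5 stall=0 (-) EX@6 MEM@7 WB@8
I4 ld r2 <- r1: IF@5 ID@6 stall=2 (RAW on I3.r1 (WB@8)) EX@9 MEM@10 WB@11
I5 sub r1 <- r1,r1: IF@6 ID@9 stall=0 (-) EX@10 MEM@11 WB@12
I6 mul r2 <- r1,r1: IF@9 ID@10 stall=2 (RAW on I5.r1 (WB@12)) EX@13 MEM@14 WB@15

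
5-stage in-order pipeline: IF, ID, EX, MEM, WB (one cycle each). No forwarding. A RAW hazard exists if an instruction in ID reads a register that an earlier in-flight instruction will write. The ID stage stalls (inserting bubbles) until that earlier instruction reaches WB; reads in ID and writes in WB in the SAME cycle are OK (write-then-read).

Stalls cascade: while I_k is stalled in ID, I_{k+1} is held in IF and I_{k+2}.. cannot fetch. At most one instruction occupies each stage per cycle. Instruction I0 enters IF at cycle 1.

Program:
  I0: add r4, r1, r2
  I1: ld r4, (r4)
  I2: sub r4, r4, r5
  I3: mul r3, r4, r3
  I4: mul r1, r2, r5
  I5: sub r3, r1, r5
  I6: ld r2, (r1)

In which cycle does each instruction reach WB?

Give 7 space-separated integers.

Answer: 5 8 11 14 15 18 19

Derivation:
I0 add r4 <- r1,r2: IF@1 ID@2 stall=0 (-) EX@3 MEM@4 WB@5
I1 ld r4 <- r4: IF@2 ID@3 stall=2 (RAW on I0.r4 (WB@5)) EX@6 MEM@7 WB@8
I2 sub r4 <- r4,r5: IF@3 ID@6 stall=2 (RAW on I1.r4 (WB@8)) EX@9 MEM@10 WB@11
I3 mul r3 <- r4,r3: IF@6 ID@9 stall=2 (RAW on I2.r4 (WB@11)) EX@12 MEM@13 WB@14
I4 mul r1 <- r2,r5: IF@9 ID@12 stall=0 (-) EX@13 MEM@14 WB@15
I5 sub r3 <- r1,r5: IF@12 ID@13 stall=2 (RAW on I4.r1 (WB@15)) EX@16 MEM@17 WB@18
I6 ld r2 <- r1: IF@13 ID@16 stall=0 (-) EX@17 MEM@18 WB@19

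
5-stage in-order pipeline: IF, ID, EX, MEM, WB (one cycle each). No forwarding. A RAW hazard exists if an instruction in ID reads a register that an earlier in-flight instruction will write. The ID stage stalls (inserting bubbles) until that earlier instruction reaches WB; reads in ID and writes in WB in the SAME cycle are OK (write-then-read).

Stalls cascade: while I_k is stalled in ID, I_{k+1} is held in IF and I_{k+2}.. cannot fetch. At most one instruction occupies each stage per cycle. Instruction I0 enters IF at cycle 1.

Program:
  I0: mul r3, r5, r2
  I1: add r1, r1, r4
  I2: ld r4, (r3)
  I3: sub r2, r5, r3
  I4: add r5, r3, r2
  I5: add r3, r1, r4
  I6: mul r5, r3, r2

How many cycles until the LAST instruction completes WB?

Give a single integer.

Answer: 16

Derivation:
I0 mul r3 <- r5,r2: IF@1 ID@2 stall=0 (-) EX@3 MEM@4 WB@5
I1 add r1 <- r1,r4: IF@2 ID@3 stall=0 (-) EX@4 MEM@5 WB@6
I2 ld r4 <- r3: IF@3 ID@4 stall=1 (RAW on I0.r3 (WB@5)) EX@6 MEM@7 WB@8
I3 sub r2 <- r5,r3: IF@4 ID@6 stall=0 (-) EX@7 MEM@8 WB@9
I4 add r5 <- r3,r2: IF@6 ID@7 stall=2 (RAW on I3.r2 (WB@9)) EX@10 MEM@11 WB@12
I5 add r3 <- r1,r4: IF@7 ID@10 stall=0 (-) EX@11 MEM@12 WB@13
I6 mul r5 <- r3,r2: IF@10 ID@11 stall=2 (RAW on I5.r3 (WB@13)) EX@14 MEM@15 WB@16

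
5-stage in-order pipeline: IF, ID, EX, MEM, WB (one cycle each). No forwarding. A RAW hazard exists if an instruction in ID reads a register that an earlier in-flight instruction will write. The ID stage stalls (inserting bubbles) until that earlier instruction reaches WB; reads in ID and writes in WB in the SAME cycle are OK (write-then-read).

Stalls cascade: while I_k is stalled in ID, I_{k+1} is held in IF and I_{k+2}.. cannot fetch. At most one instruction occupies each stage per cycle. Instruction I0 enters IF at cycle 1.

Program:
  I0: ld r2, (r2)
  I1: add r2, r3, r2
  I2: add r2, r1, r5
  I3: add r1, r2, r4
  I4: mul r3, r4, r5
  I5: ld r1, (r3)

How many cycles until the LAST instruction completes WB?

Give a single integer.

I0 ld r2 <- r2: IF@1 ID@2 stall=0 (-) EX@3 MEM@4 WB@5
I1 add r2 <- r3,r2: IF@2 ID@3 stall=2 (RAW on I0.r2 (WB@5)) EX@6 MEM@7 WB@8
I2 add r2 <- r1,r5: IF@3 ID@6 stall=0 (-) EX@7 MEM@8 WB@9
I3 add r1 <- r2,r4: IF@6 ID@7 stall=2 (RAW on I2.r2 (WB@9)) EX@10 MEM@11 WB@12
I4 mul r3 <- r4,r5: IF@7 ID@10 stall=0 (-) EX@11 MEM@12 WB@13
I5 ld r1 <- r3: IF@10 ID@11 stall=2 (RAW on I4.r3 (WB@13)) EX@14 MEM@15 WB@16

Answer: 16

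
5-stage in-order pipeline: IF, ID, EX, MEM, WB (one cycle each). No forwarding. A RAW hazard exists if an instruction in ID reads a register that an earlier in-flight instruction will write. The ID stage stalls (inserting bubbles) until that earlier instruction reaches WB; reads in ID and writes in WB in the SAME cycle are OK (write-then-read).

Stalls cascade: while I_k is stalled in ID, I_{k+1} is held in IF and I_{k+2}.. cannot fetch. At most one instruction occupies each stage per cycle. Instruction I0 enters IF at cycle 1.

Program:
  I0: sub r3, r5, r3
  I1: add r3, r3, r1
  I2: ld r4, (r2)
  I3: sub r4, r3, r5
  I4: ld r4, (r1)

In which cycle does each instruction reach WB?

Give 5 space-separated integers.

I0 sub r3 <- r5,r3: IF@1 ID@2 stall=0 (-) EX@3 MEM@4 WB@5
I1 add r3 <- r3,r1: IF@2 ID@3 stall=2 (RAW on I0.r3 (WB@5)) EX@6 MEM@7 WB@8
I2 ld r4 <- r2: IF@3 ID@6 stall=0 (-) EX@7 MEM@8 WB@9
I3 sub r4 <- r3,r5: IF@6 ID@7 stall=1 (RAW on I1.r3 (WB@8)) EX@9 MEM@10 WB@11
I4 ld r4 <- r1: IF@7 ID@9 stall=0 (-) EX@10 MEM@11 WB@12

Answer: 5 8 9 11 12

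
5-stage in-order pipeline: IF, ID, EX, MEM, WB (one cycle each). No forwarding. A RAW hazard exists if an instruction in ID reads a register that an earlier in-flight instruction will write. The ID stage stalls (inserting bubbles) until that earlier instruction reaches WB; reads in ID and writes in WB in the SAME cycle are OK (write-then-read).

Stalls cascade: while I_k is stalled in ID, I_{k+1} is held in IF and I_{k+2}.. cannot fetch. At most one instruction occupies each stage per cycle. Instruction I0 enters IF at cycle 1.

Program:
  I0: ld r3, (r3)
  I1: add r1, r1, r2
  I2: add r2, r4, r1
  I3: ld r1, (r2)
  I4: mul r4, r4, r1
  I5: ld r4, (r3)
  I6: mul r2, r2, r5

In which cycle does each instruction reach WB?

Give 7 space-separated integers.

I0 ld r3 <- r3: IF@1 ID@2 stall=0 (-) EX@3 MEM@4 WB@5
I1 add r1 <- r1,r2: IF@2 ID@3 stall=0 (-) EX@4 MEM@5 WB@6
I2 add r2 <- r4,r1: IF@3 ID@4 stall=2 (RAW on I1.r1 (WB@6)) EX@7 MEM@8 WB@9
I3 ld r1 <- r2: IF@4 ID@7 stall=2 (RAW on I2.r2 (WB@9)) EX@10 MEM@11 WB@12
I4 mul r4 <- r4,r1: IF@7 ID@10 stall=2 (RAW on I3.r1 (WB@12)) EX@13 MEM@14 WB@15
I5 ld r4 <- r3: IF@10 ID@13 stall=0 (-) EX@14 MEM@15 WB@16
I6 mul r2 <- r2,r5: IF@13 ID@14 stall=0 (-) EX@15 MEM@16 WB@17

Answer: 5 6 9 12 15 16 17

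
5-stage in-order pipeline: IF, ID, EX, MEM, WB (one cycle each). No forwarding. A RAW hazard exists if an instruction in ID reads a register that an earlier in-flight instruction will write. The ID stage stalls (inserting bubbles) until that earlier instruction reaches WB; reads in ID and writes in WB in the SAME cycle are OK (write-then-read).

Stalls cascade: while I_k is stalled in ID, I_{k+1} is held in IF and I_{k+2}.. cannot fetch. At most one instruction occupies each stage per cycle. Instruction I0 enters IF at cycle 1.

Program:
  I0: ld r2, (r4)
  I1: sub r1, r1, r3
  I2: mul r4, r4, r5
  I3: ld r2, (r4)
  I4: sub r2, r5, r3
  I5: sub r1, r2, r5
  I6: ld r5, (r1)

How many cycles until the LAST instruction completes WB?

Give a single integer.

Answer: 17

Derivation:
I0 ld r2 <- r4: IF@1 ID@2 stall=0 (-) EX@3 MEM@4 WB@5
I1 sub r1 <- r1,r3: IF@2 ID@3 stall=0 (-) EX@4 MEM@5 WB@6
I2 mul r4 <- r4,r5: IF@3 ID@4 stall=0 (-) EX@5 MEM@6 WB@7
I3 ld r2 <- r4: IF@4 ID@5 stall=2 (RAW on I2.r4 (WB@7)) EX@8 MEM@9 WB@10
I4 sub r2 <- r5,r3: IF@5 ID@8 stall=0 (-) EX@9 MEM@10 WB@11
I5 sub r1 <- r2,r5: IF@8 ID@9 stall=2 (RAW on I4.r2 (WB@11)) EX@12 MEM@13 WB@14
I6 ld r5 <- r1: IF@9 ID@12 stall=2 (RAW on I5.r1 (WB@14)) EX@15 MEM@16 WB@17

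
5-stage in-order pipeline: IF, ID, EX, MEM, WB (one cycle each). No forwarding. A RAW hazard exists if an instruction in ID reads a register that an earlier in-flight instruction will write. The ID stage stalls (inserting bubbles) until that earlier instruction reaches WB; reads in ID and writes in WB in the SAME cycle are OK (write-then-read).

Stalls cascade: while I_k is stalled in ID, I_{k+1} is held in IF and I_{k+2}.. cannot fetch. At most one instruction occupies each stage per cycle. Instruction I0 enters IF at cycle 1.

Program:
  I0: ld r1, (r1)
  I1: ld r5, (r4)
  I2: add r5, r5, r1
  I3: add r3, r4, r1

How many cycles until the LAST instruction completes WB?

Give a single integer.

I0 ld r1 <- r1: IF@1 ID@2 stall=0 (-) EX@3 MEM@4 WB@5
I1 ld r5 <- r4: IF@2 ID@3 stall=0 (-) EX@4 MEM@5 WB@6
I2 add r5 <- r5,r1: IF@3 ID@4 stall=2 (RAW on I1.r5 (WB@6)) EX@7 MEM@8 WB@9
I3 add r3 <- r4,r1: IF@4 ID@7 stall=0 (-) EX@8 MEM@9 WB@10

Answer: 10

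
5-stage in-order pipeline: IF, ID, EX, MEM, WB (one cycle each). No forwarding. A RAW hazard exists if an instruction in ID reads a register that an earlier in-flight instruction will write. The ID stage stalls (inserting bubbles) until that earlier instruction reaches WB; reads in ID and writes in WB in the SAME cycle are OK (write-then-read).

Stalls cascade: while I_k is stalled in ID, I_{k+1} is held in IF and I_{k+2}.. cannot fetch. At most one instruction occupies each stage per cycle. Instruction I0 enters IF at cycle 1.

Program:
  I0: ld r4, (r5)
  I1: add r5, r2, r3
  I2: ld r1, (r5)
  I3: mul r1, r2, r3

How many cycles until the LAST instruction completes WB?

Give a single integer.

I0 ld r4 <- r5: IF@1 ID@2 stall=0 (-) EX@3 MEM@4 WB@5
I1 add r5 <- r2,r3: IF@2 ID@3 stall=0 (-) EX@4 MEM@5 WB@6
I2 ld r1 <- r5: IF@3 ID@4 stall=2 (RAW on I1.r5 (WB@6)) EX@7 MEM@8 WB@9
I3 mul r1 <- r2,r3: IF@4 ID@7 stall=0 (-) EX@8 MEM@9 WB@10

Answer: 10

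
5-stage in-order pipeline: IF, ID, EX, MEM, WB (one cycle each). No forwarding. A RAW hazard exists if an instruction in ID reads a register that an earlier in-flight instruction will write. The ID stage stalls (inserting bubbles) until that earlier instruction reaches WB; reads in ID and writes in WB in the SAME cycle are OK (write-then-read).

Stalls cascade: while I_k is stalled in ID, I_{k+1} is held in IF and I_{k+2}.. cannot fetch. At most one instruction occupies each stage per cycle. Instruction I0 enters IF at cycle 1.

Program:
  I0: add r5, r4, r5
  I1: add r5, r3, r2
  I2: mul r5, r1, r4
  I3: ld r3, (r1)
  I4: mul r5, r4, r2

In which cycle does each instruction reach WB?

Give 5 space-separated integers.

Answer: 5 6 7 8 9

Derivation:
I0 add r5 <- r4,r5: IF@1 ID@2 stall=0 (-) EX@3 MEM@4 WB@5
I1 add r5 <- r3,r2: IF@2 ID@3 stall=0 (-) EX@4 MEM@5 WB@6
I2 mul r5 <- r1,r4: IF@3 ID@4 stall=0 (-) EX@5 MEM@6 WB@7
I3 ld r3 <- r1: IF@4 ID@5 stall=0 (-) EX@6 MEM@7 WB@8
I4 mul r5 <- r4,r2: IF@5 ID@6 stall=0 (-) EX@7 MEM@8 WB@9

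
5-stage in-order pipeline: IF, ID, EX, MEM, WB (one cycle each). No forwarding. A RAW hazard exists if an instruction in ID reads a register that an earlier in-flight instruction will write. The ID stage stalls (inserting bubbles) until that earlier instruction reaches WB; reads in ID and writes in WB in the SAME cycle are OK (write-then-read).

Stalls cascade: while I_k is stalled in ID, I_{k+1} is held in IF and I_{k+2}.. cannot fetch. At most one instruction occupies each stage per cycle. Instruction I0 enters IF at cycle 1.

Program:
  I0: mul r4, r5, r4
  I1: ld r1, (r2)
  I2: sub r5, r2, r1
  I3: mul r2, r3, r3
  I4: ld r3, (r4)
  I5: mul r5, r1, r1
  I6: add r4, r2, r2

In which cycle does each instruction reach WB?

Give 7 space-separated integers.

I0 mul r4 <- r5,r4: IF@1 ID@2 stall=0 (-) EX@3 MEM@4 WB@5
I1 ld r1 <- r2: IF@2 ID@3 stall=0 (-) EX@4 MEM@5 WB@6
I2 sub r5 <- r2,r1: IF@3 ID@4 stall=2 (RAW on I1.r1 (WB@6)) EX@7 MEM@8 WB@9
I3 mul r2 <- r3,r3: IF@4 ID@7 stall=0 (-) EX@8 MEM@9 WB@10
I4 ld r3 <- r4: IF@7 ID@8 stall=0 (-) EX@9 MEM@10 WB@11
I5 mul r5 <- r1,r1: IF@8 ID@9 stall=0 (-) EX@10 MEM@11 WB@12
I6 add r4 <- r2,r2: IF@9 ID@10 stall=0 (-) EX@11 MEM@12 WB@13

Answer: 5 6 9 10 11 12 13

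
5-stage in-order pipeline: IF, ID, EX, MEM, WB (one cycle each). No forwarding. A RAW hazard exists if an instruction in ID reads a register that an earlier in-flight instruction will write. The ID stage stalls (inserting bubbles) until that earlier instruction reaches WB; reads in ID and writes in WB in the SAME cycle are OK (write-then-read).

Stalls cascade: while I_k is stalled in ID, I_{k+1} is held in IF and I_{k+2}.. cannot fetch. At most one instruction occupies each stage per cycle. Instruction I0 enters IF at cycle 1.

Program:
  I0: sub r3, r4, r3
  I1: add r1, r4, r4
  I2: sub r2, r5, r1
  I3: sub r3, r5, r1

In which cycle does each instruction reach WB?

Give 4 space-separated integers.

Answer: 5 6 9 10

Derivation:
I0 sub r3 <- r4,r3: IF@1 ID@2 stall=0 (-) EX@3 MEM@4 WB@5
I1 add r1 <- r4,r4: IF@2 ID@3 stall=0 (-) EX@4 MEM@5 WB@6
I2 sub r2 <- r5,r1: IF@3 ID@4 stall=2 (RAW on I1.r1 (WB@6)) EX@7 MEM@8 WB@9
I3 sub r3 <- r5,r1: IF@4 ID@7 stall=0 (-) EX@8 MEM@9 WB@10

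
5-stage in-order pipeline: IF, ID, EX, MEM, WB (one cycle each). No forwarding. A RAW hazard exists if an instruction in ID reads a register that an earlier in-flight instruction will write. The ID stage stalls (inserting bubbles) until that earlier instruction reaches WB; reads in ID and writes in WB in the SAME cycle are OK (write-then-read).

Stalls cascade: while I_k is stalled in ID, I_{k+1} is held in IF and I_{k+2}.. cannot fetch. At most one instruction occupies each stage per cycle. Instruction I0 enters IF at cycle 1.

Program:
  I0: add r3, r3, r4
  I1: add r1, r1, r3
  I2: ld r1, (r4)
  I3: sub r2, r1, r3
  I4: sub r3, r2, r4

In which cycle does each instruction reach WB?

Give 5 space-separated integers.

I0 add r3 <- r3,r4: IF@1 ID@2 stall=0 (-) EX@3 MEM@4 WB@5
I1 add r1 <- r1,r3: IF@2 ID@3 stall=2 (RAW on I0.r3 (WB@5)) EX@6 MEM@7 WB@8
I2 ld r1 <- r4: IF@3 ID@6 stall=0 (-) EX@7 MEM@8 WB@9
I3 sub r2 <- r1,r3: IF@6 ID@7 stall=2 (RAW on I2.r1 (WB@9)) EX@10 MEM@11 WB@12
I4 sub r3 <- r2,r4: IF@7 ID@10 stall=2 (RAW on I3.r2 (WB@12)) EX@13 MEM@14 WB@15

Answer: 5 8 9 12 15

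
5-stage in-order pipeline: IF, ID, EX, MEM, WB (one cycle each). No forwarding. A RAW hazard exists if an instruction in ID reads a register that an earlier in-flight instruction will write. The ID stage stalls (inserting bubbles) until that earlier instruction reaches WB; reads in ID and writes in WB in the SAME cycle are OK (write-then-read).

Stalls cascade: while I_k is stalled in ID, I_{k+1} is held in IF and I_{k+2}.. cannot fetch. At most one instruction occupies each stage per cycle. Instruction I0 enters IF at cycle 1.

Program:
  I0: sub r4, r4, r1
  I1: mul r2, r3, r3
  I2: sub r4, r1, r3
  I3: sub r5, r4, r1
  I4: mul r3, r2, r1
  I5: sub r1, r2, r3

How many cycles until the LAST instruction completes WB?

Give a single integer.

I0 sub r4 <- r4,r1: IF@1 ID@2 stall=0 (-) EX@3 MEM@4 WB@5
I1 mul r2 <- r3,r3: IF@2 ID@3 stall=0 (-) EX@4 MEM@5 WB@6
I2 sub r4 <- r1,r3: IF@3 ID@4 stall=0 (-) EX@5 MEM@6 WB@7
I3 sub r5 <- r4,r1: IF@4 ID@5 stall=2 (RAW on I2.r4 (WB@7)) EX@8 MEM@9 WB@10
I4 mul r3 <- r2,r1: IF@5 ID@8 stall=0 (-) EX@9 MEM@10 WB@11
I5 sub r1 <- r2,r3: IF@8 ID@9 stall=2 (RAW on I4.r3 (WB@11)) EX@12 MEM@13 WB@14

Answer: 14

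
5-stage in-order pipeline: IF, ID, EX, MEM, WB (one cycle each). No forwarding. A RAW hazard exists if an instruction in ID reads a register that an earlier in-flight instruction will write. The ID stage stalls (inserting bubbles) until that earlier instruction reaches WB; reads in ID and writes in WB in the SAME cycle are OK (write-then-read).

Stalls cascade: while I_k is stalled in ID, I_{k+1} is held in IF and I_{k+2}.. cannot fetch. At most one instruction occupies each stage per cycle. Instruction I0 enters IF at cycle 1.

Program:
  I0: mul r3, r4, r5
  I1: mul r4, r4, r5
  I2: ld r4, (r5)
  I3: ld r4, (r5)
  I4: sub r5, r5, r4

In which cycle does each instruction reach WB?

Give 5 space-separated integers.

Answer: 5 6 7 8 11

Derivation:
I0 mul r3 <- r4,r5: IF@1 ID@2 stall=0 (-) EX@3 MEM@4 WB@5
I1 mul r4 <- r4,r5: IF@2 ID@3 stall=0 (-) EX@4 MEM@5 WB@6
I2 ld r4 <- r5: IF@3 ID@4 stall=0 (-) EX@5 MEM@6 WB@7
I3 ld r4 <- r5: IF@4 ID@5 stall=0 (-) EX@6 MEM@7 WB@8
I4 sub r5 <- r5,r4: IF@5 ID@6 stall=2 (RAW on I3.r4 (WB@8)) EX@9 MEM@10 WB@11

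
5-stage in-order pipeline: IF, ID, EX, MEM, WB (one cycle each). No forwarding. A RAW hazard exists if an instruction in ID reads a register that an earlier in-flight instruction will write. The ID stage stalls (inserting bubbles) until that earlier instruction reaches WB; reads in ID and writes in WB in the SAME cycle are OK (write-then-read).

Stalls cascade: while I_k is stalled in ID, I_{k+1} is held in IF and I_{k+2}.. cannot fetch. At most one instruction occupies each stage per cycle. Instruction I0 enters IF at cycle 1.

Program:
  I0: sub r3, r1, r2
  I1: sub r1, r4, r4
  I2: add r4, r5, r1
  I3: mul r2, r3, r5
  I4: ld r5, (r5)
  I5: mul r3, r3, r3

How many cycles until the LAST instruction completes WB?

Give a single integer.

Answer: 12

Derivation:
I0 sub r3 <- r1,r2: IF@1 ID@2 stall=0 (-) EX@3 MEM@4 WB@5
I1 sub r1 <- r4,r4: IF@2 ID@3 stall=0 (-) EX@4 MEM@5 WB@6
I2 add r4 <- r5,r1: IF@3 ID@4 stall=2 (RAW on I1.r1 (WB@6)) EX@7 MEM@8 WB@9
I3 mul r2 <- r3,r5: IF@4 ID@7 stall=0 (-) EX@8 MEM@9 WB@10
I4 ld r5 <- r5: IF@7 ID@8 stall=0 (-) EX@9 MEM@10 WB@11
I5 mul r3 <- r3,r3: IF@8 ID@9 stall=0 (-) EX@10 MEM@11 WB@12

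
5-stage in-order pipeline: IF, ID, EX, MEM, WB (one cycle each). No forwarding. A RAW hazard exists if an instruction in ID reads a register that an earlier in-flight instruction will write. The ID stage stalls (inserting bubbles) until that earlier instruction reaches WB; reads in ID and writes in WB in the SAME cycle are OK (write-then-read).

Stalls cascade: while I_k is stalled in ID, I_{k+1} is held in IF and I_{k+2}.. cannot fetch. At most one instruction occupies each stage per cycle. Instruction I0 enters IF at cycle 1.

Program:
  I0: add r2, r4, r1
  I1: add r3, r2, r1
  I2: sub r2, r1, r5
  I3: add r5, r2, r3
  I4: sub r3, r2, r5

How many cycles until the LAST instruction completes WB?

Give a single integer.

I0 add r2 <- r4,r1: IF@1 ID@2 stall=0 (-) EX@3 MEM@4 WB@5
I1 add r3 <- r2,r1: IF@2 ID@3 stall=2 (RAW on I0.r2 (WB@5)) EX@6 MEM@7 WB@8
I2 sub r2 <- r1,r5: IF@3 ID@6 stall=0 (-) EX@7 MEM@8 WB@9
I3 add r5 <- r2,r3: IF@6 ID@7 stall=2 (RAW on I2.r2 (WB@9)) EX@10 MEM@11 WB@12
I4 sub r3 <- r2,r5: IF@7 ID@10 stall=2 (RAW on I3.r5 (WB@12)) EX@13 MEM@14 WB@15

Answer: 15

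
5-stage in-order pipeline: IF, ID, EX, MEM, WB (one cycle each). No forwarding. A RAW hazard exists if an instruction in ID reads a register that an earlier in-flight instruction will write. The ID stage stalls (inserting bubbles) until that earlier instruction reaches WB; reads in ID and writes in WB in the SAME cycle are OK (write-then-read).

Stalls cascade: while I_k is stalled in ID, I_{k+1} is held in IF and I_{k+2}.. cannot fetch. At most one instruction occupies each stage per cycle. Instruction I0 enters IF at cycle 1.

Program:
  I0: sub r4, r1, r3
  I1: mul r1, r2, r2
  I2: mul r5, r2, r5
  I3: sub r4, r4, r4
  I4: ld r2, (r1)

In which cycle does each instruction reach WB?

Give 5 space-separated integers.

Answer: 5 6 7 8 9

Derivation:
I0 sub r4 <- r1,r3: IF@1 ID@2 stall=0 (-) EX@3 MEM@4 WB@5
I1 mul r1 <- r2,r2: IF@2 ID@3 stall=0 (-) EX@4 MEM@5 WB@6
I2 mul r5 <- r2,r5: IF@3 ID@4 stall=0 (-) EX@5 MEM@6 WB@7
I3 sub r4 <- r4,r4: IF@4 ID@5 stall=0 (-) EX@6 MEM@7 WB@8
I4 ld r2 <- r1: IF@5 ID@6 stall=0 (-) EX@7 MEM@8 WB@9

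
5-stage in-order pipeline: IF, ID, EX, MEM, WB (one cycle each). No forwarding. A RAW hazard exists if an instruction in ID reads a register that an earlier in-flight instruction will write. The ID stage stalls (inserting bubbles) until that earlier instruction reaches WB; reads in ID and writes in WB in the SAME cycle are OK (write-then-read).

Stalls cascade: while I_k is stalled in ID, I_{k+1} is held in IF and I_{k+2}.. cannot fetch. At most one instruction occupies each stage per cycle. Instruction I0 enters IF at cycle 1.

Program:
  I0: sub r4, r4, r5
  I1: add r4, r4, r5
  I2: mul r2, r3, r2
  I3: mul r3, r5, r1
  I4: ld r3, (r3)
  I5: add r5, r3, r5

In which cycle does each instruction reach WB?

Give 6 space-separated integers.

I0 sub r4 <- r4,r5: IF@1 ID@2 stall=0 (-) EX@3 MEM@4 WB@5
I1 add r4 <- r4,r5: IF@2 ID@3 stall=2 (RAW on I0.r4 (WB@5)) EX@6 MEM@7 WB@8
I2 mul r2 <- r3,r2: IF@3 ID@6 stall=0 (-) EX@7 MEM@8 WB@9
I3 mul r3 <- r5,r1: IF@6 ID@7 stall=0 (-) EX@8 MEM@9 WB@10
I4 ld r3 <- r3: IF@7 ID@8 stall=2 (RAW on I3.r3 (WB@10)) EX@11 MEM@12 WB@13
I5 add r5 <- r3,r5: IF@8 ID@11 stall=2 (RAW on I4.r3 (WB@13)) EX@14 MEM@15 WB@16

Answer: 5 8 9 10 13 16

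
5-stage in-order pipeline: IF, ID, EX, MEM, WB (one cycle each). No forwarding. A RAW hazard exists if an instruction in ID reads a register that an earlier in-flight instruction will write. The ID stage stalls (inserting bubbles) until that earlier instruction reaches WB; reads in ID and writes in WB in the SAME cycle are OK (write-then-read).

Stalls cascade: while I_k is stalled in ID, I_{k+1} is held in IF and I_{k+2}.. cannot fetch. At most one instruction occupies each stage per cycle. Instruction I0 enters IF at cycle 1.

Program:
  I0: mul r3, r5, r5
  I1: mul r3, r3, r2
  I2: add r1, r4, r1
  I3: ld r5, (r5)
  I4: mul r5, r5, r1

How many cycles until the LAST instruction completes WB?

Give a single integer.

I0 mul r3 <- r5,r5: IF@1 ID@2 stall=0 (-) EX@3 MEM@4 WB@5
I1 mul r3 <- r3,r2: IF@2 ID@3 stall=2 (RAW on I0.r3 (WB@5)) EX@6 MEM@7 WB@8
I2 add r1 <- r4,r1: IF@3 ID@6 stall=0 (-) EX@7 MEM@8 WB@9
I3 ld r5 <- r5: IF@6 ID@7 stall=0 (-) EX@8 MEM@9 WB@10
I4 mul r5 <- r5,r1: IF@7 ID@8 stall=2 (RAW on I3.r5 (WB@10)) EX@11 MEM@12 WB@13

Answer: 13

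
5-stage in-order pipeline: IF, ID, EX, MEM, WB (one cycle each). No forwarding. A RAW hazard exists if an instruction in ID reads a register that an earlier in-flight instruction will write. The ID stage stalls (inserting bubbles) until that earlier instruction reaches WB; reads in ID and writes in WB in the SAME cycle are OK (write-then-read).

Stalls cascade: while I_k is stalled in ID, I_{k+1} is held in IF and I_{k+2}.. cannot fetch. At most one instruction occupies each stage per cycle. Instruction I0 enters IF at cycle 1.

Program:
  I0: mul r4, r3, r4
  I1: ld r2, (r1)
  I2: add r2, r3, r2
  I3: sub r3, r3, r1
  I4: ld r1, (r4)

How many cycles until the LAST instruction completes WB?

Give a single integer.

Answer: 11

Derivation:
I0 mul r4 <- r3,r4: IF@1 ID@2 stall=0 (-) EX@3 MEM@4 WB@5
I1 ld r2 <- r1: IF@2 ID@3 stall=0 (-) EX@4 MEM@5 WB@6
I2 add r2 <- r3,r2: IF@3 ID@4 stall=2 (RAW on I1.r2 (WB@6)) EX@7 MEM@8 WB@9
I3 sub r3 <- r3,r1: IF@4 ID@7 stall=0 (-) EX@8 MEM@9 WB@10
I4 ld r1 <- r4: IF@7 ID@8 stall=0 (-) EX@9 MEM@10 WB@11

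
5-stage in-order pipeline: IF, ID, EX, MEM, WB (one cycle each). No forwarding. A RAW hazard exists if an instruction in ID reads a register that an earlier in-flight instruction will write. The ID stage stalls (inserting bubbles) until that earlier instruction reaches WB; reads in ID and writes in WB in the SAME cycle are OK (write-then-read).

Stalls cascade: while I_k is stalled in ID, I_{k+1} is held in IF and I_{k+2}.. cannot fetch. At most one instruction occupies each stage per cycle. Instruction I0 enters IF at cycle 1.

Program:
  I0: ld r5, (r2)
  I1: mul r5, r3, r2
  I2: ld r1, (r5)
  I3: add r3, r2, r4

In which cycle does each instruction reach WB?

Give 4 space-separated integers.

I0 ld r5 <- r2: IF@1 ID@2 stall=0 (-) EX@3 MEM@4 WB@5
I1 mul r5 <- r3,r2: IF@2 ID@3 stall=0 (-) EX@4 MEM@5 WB@6
I2 ld r1 <- r5: IF@3 ID@4 stall=2 (RAW on I1.r5 (WB@6)) EX@7 MEM@8 WB@9
I3 add r3 <- r2,r4: IF@4 ID@7 stall=0 (-) EX@8 MEM@9 WB@10

Answer: 5 6 9 10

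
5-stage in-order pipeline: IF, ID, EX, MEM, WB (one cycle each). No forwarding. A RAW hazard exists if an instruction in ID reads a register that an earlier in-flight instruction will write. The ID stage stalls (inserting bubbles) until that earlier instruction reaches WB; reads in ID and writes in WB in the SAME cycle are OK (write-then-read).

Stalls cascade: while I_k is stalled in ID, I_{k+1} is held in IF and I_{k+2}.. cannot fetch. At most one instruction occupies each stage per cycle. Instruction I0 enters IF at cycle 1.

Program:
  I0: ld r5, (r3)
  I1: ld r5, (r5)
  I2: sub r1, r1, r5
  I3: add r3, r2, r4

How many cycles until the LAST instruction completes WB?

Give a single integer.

Answer: 12

Derivation:
I0 ld r5 <- r3: IF@1 ID@2 stall=0 (-) EX@3 MEM@4 WB@5
I1 ld r5 <- r5: IF@2 ID@3 stall=2 (RAW on I0.r5 (WB@5)) EX@6 MEM@7 WB@8
I2 sub r1 <- r1,r5: IF@3 ID@6 stall=2 (RAW on I1.r5 (WB@8)) EX@9 MEM@10 WB@11
I3 add r3 <- r2,r4: IF@6 ID@9 stall=0 (-) EX@10 MEM@11 WB@12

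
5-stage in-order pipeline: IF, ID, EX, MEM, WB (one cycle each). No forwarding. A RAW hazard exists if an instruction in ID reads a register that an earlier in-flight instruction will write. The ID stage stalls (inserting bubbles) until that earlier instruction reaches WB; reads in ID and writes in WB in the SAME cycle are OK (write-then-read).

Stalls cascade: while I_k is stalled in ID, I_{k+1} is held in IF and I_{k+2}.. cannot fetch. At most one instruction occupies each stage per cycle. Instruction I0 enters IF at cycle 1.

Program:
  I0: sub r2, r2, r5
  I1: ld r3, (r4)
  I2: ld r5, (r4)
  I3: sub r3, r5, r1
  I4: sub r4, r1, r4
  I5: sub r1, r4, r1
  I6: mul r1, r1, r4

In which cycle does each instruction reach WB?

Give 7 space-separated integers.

I0 sub r2 <- r2,r5: IF@1 ID@2 stall=0 (-) EX@3 MEM@4 WB@5
I1 ld r3 <- r4: IF@2 ID@3 stall=0 (-) EX@4 MEM@5 WB@6
I2 ld r5 <- r4: IF@3 ID@4 stall=0 (-) EX@5 MEM@6 WB@7
I3 sub r3 <- r5,r1: IF@4 ID@5 stall=2 (RAW on I2.r5 (WB@7)) EX@8 MEM@9 WB@10
I4 sub r4 <- r1,r4: IF@5 ID@8 stall=0 (-) EX@9 MEM@10 WB@11
I5 sub r1 <- r4,r1: IF@8 ID@9 stall=2 (RAW on I4.r4 (WB@11)) EX@12 MEM@13 WB@14
I6 mul r1 <- r1,r4: IF@9 ID@12 stall=2 (RAW on I5.r1 (WB@14)) EX@15 MEM@16 WB@17

Answer: 5 6 7 10 11 14 17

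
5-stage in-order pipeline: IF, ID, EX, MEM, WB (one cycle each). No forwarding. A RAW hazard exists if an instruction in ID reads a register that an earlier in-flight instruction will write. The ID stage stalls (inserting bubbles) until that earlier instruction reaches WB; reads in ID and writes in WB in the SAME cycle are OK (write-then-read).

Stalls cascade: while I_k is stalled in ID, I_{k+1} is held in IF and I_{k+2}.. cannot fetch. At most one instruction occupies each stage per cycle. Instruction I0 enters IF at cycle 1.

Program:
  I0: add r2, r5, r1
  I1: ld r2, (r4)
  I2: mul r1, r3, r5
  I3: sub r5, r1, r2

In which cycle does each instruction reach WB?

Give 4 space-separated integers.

I0 add r2 <- r5,r1: IF@1 ID@2 stall=0 (-) EX@3 MEM@4 WB@5
I1 ld r2 <- r4: IF@2 ID@3 stall=0 (-) EX@4 MEM@5 WB@6
I2 mul r1 <- r3,r5: IF@3 ID@4 stall=0 (-) EX@5 MEM@6 WB@7
I3 sub r5 <- r1,r2: IF@4 ID@5 stall=2 (RAW on I2.r1 (WB@7)) EX@8 MEM@9 WB@10

Answer: 5 6 7 10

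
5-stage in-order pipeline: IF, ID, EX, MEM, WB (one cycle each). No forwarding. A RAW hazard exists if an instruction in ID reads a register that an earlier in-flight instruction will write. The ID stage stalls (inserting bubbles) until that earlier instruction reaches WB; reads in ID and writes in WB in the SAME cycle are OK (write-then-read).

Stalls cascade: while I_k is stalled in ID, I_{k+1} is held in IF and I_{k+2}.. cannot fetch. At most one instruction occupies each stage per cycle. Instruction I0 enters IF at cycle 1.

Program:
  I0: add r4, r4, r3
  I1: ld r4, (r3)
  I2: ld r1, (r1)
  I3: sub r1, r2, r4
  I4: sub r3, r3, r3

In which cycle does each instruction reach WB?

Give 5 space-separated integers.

Answer: 5 6 7 9 10

Derivation:
I0 add r4 <- r4,r3: IF@1 ID@2 stall=0 (-) EX@3 MEM@4 WB@5
I1 ld r4 <- r3: IF@2 ID@3 stall=0 (-) EX@4 MEM@5 WB@6
I2 ld r1 <- r1: IF@3 ID@4 stall=0 (-) EX@5 MEM@6 WB@7
I3 sub r1 <- r2,r4: IF@4 ID@5 stall=1 (RAW on I1.r4 (WB@6)) EX@7 MEM@8 WB@9
I4 sub r3 <- r3,r3: IF@5 ID@7 stall=0 (-) EX@8 MEM@9 WB@10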